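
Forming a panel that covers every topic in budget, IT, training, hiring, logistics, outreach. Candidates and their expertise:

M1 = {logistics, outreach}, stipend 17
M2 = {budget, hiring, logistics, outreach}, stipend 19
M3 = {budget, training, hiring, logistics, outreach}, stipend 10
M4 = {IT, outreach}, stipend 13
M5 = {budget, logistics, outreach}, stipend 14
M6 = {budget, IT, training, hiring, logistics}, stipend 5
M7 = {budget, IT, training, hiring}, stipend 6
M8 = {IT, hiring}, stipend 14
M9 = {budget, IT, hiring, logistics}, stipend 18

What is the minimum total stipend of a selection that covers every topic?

15

M3, M6 cover every topic at stipend 10 + 5 = 15.
Any cover uses at least 2 members; among all covering selections none totals below 15.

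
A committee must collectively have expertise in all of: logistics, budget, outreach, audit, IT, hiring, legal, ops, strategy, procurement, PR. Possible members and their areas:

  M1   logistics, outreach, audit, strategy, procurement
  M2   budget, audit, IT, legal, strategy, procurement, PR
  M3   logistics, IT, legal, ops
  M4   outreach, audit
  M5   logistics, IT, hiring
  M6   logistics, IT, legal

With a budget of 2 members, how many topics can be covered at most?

Choosing M1, M2 covers {logistics, budget, outreach, audit, IT, legal, strategy, procurement, PR} — 9 topics.
No choice of 2 members does better; here hiring, ops are left uncovered.

9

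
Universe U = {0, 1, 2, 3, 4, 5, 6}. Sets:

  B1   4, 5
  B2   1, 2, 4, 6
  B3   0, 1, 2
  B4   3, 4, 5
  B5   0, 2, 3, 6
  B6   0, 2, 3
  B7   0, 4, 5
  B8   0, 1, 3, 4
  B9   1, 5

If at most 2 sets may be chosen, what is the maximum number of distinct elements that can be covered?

6

Choosing B1, B5 covers {0, 2, 3, 4, 5, 6} — 6 elements.
No choice of 2 sets does better; here 1 is left uncovered.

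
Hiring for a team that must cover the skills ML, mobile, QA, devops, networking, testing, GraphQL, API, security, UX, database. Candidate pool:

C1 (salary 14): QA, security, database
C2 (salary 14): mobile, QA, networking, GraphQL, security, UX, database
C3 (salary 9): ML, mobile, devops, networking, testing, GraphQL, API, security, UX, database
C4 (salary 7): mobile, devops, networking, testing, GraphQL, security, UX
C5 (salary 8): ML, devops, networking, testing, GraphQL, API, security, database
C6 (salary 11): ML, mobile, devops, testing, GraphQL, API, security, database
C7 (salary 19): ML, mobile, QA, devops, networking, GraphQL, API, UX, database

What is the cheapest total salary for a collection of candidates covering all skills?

22

C2, C5 cover every skill at salary 14 + 8 = 22.
Any cover uses at least 2 candidates; among all covering selections none totals below 22.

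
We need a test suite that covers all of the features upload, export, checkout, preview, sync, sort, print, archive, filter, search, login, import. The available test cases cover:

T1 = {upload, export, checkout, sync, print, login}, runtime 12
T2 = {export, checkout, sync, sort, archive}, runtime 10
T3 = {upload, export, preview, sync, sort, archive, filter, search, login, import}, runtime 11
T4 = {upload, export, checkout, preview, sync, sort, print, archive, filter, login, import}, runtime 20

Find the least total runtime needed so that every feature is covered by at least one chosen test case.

23

T1, T3 cover every feature at runtime 12 + 11 = 23.
Any cover uses at least 2 test cases; among all covering selections none totals below 23.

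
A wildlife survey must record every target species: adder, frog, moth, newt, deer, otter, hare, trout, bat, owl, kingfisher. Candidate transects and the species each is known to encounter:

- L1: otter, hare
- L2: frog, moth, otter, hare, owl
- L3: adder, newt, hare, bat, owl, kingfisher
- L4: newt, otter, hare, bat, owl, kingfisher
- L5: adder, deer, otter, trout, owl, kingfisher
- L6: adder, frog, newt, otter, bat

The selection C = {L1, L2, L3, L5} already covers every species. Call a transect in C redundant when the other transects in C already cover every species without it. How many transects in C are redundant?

Drop L1: the rest still cover every species — redundant.
Drop L2: frog, moth uncovered — not redundant.
Drop L3: newt, bat uncovered — not redundant.
Drop L5: deer, trout uncovered — not redundant.
1 redundant: L1.

1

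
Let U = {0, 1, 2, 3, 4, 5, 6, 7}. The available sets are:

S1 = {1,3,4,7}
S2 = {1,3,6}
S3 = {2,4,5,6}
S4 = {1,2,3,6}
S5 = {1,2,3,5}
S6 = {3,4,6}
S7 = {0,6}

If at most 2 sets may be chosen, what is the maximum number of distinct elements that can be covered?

Choosing S1, S3 covers {1, 2, 3, 4, 5, 6, 7} — 7 elements.
No choice of 2 sets does better; here 0 is left uncovered.

7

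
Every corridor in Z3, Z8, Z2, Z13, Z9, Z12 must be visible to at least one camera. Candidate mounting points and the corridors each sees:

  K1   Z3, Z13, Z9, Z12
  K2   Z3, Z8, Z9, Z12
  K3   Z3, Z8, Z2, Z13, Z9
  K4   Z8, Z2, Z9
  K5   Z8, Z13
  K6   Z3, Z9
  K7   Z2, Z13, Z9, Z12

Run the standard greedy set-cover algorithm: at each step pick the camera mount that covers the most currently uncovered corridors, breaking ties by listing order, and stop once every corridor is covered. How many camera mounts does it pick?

Pick 1: K3 covers 5 new corridors (Z3, Z8, Z2, Z13, Z9).
Pick 2: K1 covers 1 new corridors (Z12).
Greedy uses 2 camera mounts.

2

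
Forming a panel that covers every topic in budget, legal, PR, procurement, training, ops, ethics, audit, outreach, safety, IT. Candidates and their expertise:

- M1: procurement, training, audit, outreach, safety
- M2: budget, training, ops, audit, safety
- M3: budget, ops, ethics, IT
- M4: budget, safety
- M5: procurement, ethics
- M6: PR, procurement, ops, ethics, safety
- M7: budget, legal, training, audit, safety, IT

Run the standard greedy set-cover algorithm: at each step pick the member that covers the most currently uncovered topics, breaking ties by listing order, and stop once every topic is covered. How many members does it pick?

3

Pick 1: M7 covers 6 new topics (budget, legal, training, audit, safety, IT).
Pick 2: M6 covers 4 new topics (PR, procurement, ops, ethics).
Pick 3: M1 covers 1 new topics (outreach).
Greedy uses 3 members.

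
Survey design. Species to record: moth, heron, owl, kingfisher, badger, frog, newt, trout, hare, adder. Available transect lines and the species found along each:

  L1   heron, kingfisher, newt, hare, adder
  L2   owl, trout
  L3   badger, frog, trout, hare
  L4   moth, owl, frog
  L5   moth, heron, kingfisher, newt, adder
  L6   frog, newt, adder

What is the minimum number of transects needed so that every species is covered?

3

L1, L3, L4 together cover {moth, heron, owl, kingfisher, badger, frog, newt, trout, hare, adder} — every species.
No 2 of the 6 transects cover everything (all 15 pairs fall short), so 3 is minimum.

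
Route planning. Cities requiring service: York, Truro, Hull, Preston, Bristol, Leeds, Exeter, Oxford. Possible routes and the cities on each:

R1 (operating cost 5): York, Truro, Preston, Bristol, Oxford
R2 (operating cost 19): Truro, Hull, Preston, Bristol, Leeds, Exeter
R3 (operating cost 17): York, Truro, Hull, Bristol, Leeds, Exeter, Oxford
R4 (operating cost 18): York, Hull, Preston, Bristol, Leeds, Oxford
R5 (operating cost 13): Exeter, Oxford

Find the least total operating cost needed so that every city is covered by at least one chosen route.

22

R1, R3 cover every city at operating cost 5 + 17 = 22.
Any cover uses at least 2 routes; among all covering selections none totals below 22.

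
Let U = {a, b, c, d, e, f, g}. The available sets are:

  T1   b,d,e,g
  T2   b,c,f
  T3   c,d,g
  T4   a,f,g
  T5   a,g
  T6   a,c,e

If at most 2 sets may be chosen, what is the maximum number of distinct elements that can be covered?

6

Choosing T1, T2 covers {b, c, d, e, f, g} — 6 elements.
No choice of 2 sets does better; here a is left uncovered.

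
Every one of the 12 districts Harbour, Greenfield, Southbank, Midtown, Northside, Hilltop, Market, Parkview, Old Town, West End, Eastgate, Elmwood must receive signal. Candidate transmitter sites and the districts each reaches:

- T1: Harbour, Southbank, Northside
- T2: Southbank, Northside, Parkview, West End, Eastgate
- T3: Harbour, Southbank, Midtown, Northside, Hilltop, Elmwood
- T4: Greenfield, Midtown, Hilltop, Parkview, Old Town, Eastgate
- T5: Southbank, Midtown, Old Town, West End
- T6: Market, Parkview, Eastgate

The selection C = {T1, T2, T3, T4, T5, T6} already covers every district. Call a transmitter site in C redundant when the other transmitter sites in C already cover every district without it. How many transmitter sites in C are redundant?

Drop T1: the rest still cover every district — redundant.
Drop T2: the rest still cover every district — redundant.
Drop T3: Elmwood uncovered — not redundant.
Drop T4: Greenfield uncovered — not redundant.
Drop T5: the rest still cover every district — redundant.
Drop T6: Market uncovered — not redundant.
3 redundant: T1, T2, T5.

3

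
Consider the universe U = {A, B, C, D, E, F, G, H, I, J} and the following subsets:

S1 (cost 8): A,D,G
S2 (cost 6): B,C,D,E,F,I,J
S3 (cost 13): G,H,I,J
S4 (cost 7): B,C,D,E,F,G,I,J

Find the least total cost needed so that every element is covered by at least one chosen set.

27

S1, S2, S3 cover every element at cost 8 + 6 + 13 = 27.
Any cover uses at least 3 sets; among all covering selections none totals below 27.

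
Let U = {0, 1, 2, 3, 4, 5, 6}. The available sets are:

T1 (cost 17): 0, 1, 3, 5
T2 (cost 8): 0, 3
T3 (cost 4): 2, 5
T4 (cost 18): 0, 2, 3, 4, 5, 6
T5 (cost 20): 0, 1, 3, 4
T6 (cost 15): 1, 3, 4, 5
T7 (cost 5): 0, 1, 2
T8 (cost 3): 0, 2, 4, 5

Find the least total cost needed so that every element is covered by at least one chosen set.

23

T4, T7 cover every element at cost 18 + 5 = 23.
Any cover uses at least 2 sets; among all covering selections none totals below 23.
Greedy by coverage-per-cost would pick T8, T7, T2, T4 for 34 — worse than the optimum 23.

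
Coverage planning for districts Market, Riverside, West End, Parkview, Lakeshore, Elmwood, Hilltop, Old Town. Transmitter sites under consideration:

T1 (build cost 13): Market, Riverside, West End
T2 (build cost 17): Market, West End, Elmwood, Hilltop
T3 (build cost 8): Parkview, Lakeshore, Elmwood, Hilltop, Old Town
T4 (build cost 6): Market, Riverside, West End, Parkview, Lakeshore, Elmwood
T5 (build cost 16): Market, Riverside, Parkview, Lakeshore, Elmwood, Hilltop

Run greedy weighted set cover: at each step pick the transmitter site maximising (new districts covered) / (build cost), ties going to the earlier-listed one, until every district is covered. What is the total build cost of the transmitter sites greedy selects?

Pick 1: T4 adds 6 new (Market, Riverside, West End, Parkview, Lakeshore, Elmwood) at build cost 6 (ratio 6/6).
Pick 2: T3 adds 2 new (Hilltop, Old Town) at build cost 8 (ratio 2/8).
Greedy total build cost: 6 + 8 = 14.

14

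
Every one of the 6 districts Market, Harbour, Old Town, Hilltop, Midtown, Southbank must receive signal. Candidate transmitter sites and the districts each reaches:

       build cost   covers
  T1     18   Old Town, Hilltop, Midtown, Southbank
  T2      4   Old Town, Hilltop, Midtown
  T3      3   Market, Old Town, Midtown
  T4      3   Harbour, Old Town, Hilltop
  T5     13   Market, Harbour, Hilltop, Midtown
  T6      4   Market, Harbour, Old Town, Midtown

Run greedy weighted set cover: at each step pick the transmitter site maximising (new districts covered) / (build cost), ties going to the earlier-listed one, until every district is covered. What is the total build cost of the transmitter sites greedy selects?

24

Pick 1: T3 adds 3 new (Market, Old Town, Midtown) at build cost 3 (ratio 3/3).
Pick 2: T4 adds 2 new (Harbour, Hilltop) at build cost 3 (ratio 2/3).
Pick 3: T1 adds 1 new (Southbank) at build cost 18 (ratio 1/18).
Greedy total build cost: 3 + 3 + 18 = 24. (The true optimum is 22, so greedy overshoots here.)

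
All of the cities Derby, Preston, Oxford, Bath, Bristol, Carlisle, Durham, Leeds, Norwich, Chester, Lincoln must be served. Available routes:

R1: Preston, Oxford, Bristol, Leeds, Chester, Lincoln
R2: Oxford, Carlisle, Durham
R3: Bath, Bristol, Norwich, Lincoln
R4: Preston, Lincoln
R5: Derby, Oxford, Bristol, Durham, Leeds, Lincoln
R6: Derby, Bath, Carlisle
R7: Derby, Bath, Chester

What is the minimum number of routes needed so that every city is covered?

4

R1, R2, R3, R5 together cover {Derby, Preston, Oxford, Bath, Bristol, Carlisle, Durham, Leeds, Norwich, Chester, Lincoln} — every city.
No 3 of the 7 routes cover everything (all 35 triples fall short), so 4 is minimum.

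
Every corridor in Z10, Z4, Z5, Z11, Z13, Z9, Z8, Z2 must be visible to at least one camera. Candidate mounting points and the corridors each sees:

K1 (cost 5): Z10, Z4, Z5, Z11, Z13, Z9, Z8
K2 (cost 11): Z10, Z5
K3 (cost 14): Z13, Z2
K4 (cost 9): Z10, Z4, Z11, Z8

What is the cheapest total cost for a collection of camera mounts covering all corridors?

K1, K3 cover every corridor at cost 5 + 14 = 19.
Any cover uses at least 2 camera mounts; among all covering selections none totals below 19.

19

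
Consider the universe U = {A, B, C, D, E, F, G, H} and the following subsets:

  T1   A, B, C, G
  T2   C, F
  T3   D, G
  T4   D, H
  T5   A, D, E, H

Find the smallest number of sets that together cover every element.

3

T1, T2, T5 together cover {A, B, C, D, E, F, G, H} — every element.
No 2 of the 5 sets cover everything (all 10 pairs fall short), so 3 is minimum.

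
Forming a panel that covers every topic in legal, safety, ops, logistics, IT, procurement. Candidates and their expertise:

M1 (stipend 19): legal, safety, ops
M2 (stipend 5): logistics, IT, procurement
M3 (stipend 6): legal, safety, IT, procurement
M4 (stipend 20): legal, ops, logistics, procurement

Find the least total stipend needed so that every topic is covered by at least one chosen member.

24

M1, M2 cover every topic at stipend 19 + 5 = 24.
Any cover uses at least 2 members; among all covering selections none totals below 24.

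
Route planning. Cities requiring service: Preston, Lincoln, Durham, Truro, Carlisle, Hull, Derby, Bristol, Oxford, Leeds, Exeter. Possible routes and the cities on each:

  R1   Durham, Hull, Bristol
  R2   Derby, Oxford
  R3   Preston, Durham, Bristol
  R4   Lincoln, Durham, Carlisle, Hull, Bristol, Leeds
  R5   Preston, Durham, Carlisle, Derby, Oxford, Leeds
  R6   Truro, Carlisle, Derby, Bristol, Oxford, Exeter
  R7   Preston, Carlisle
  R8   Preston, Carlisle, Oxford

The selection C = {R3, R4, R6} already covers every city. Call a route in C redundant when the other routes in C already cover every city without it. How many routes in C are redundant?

0

Drop R3: Preston uncovered — not redundant.
Drop R4: Lincoln, Hull, Leeds uncovered — not redundant.
Drop R6: Truro, Derby, Oxford, Exeter uncovered — not redundant.
None of the routes in C is redundant.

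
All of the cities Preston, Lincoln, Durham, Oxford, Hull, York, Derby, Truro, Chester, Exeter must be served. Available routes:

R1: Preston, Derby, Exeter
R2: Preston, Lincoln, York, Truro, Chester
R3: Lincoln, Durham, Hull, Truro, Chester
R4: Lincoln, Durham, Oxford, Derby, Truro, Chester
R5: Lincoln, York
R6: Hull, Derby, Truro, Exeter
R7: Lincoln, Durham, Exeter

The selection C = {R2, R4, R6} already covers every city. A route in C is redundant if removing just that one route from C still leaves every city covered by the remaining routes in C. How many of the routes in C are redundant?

Drop R2: Preston, York uncovered — not redundant.
Drop R4: Durham, Oxford uncovered — not redundant.
Drop R6: Hull, Exeter uncovered — not redundant.
None of the routes in C is redundant.

0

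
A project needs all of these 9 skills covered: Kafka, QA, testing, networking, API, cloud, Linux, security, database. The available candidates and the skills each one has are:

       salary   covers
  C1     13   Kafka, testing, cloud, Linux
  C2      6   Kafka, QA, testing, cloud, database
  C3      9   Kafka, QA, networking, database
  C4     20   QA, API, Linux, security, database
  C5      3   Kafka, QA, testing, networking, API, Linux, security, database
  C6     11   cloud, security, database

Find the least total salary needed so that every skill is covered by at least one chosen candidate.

C2, C5 cover every skill at salary 6 + 3 = 9.
Any cover uses at least 2 candidates; among all covering selections none totals below 9.

9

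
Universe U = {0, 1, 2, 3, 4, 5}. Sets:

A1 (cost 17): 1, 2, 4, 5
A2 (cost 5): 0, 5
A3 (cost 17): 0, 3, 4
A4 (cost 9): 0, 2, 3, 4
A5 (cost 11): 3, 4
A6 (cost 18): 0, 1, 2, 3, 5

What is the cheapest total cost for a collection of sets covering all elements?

26

A1, A4 cover every element at cost 17 + 9 = 26.
Any cover uses at least 2 sets; among all covering selections none totals below 26.
Greedy by coverage-per-cost would pick A4, A2, A1 for 31 — worse than the optimum 26.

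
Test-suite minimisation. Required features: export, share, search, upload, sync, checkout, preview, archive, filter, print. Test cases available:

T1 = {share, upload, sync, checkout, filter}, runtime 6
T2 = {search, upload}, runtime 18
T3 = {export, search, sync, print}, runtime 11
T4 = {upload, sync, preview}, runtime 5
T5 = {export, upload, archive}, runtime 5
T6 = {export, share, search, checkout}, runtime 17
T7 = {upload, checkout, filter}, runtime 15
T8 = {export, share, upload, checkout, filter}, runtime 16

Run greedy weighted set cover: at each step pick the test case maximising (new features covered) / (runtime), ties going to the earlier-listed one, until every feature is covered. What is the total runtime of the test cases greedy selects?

27

Pick 1: T1 adds 5 new (share, upload, sync, checkout, filter) at runtime 6 (ratio 5/6).
Pick 2: T5 adds 2 new (export, archive) at runtime 5 (ratio 2/5).
Pick 3: T4 adds 1 new (preview) at runtime 5 (ratio 1/5).
Pick 4: T3 adds 2 new (search, print) at runtime 11 (ratio 2/11).
Greedy total runtime: 6 + 5 + 5 + 11 = 27.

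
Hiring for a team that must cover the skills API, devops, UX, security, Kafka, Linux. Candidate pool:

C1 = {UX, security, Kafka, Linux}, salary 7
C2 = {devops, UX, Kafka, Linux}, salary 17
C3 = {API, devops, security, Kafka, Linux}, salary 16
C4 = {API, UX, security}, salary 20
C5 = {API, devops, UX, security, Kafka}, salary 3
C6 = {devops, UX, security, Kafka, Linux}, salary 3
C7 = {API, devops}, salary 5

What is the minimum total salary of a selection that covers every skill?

6

C5, C6 cover every skill at salary 3 + 3 = 6.
Any cover uses at least 2 candidates; among all covering selections none totals below 6.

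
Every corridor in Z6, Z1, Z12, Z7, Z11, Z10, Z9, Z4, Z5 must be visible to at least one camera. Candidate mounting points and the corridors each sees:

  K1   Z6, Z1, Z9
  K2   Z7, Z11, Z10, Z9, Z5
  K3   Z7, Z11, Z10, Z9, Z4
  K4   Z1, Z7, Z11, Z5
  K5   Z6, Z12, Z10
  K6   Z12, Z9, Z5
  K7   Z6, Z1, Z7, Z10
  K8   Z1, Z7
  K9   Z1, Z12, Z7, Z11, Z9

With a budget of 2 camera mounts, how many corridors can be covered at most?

7

Choosing K1, K2 covers {Z6, Z1, Z7, Z11, Z10, Z9, Z5} — 7 corridors.
No choice of 2 camera mounts does better; here Z12, Z4 are left uncovered.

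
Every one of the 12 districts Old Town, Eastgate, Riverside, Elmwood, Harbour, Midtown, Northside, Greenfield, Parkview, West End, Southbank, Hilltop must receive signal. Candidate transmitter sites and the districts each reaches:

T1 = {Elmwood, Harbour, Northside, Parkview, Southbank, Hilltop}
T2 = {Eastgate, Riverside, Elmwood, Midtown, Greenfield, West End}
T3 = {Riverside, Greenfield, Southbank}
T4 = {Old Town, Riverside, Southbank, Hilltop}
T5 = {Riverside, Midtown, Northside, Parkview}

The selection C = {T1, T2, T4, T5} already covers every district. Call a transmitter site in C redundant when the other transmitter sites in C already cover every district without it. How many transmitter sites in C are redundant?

Drop T1: Harbour uncovered — not redundant.
Drop T2: Eastgate, Greenfield, West End uncovered — not redundant.
Drop T4: Old Town uncovered — not redundant.
Drop T5: the rest still cover every district — redundant.
1 redundant: T5.

1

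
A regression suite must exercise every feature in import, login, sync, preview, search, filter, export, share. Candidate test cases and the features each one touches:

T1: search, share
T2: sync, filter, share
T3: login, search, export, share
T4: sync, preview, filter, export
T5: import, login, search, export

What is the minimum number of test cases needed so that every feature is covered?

3

T1, T4, T5 together cover {import, login, sync, preview, search, filter, export, share} — every feature.
No 2 of the 5 test cases cover everything (all 10 pairs fall short), so 3 is minimum.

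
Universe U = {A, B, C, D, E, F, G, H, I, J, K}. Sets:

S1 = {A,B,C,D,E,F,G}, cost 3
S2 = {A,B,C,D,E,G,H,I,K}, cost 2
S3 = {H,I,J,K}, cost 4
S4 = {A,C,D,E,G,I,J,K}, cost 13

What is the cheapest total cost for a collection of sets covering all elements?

7

S1, S3 cover every element at cost 3 + 4 = 7.
Any cover uses at least 2 sets; among all covering selections none totals below 7.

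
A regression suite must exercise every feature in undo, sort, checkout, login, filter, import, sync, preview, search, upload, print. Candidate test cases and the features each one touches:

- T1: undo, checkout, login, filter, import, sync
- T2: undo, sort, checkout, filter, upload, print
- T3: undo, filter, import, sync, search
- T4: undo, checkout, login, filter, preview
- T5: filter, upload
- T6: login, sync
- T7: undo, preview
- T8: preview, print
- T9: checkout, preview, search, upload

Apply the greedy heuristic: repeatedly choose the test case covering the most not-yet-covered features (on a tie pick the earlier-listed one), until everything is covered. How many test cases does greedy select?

Pick 1: T1 covers 6 new features (undo, checkout, login, filter, import, sync).
Pick 2: T2 covers 3 new features (sort, upload, print).
Pick 3: T9 covers 2 new features (preview, search).
Greedy uses 3 test cases.

3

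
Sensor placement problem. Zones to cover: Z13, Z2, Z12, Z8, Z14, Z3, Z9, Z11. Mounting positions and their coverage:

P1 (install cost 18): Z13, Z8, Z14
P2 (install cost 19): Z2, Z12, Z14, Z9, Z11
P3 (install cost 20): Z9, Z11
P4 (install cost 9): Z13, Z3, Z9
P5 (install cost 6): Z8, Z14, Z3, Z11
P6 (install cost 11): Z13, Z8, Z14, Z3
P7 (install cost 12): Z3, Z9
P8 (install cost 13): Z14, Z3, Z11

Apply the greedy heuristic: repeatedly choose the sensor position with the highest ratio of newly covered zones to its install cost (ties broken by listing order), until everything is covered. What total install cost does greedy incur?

Pick 1: P5 adds 4 new (Z8, Z14, Z3, Z11) at install cost 6 (ratio 4/6).
Pick 2: P4 adds 2 new (Z13, Z9) at install cost 9 (ratio 2/9).
Pick 3: P2 adds 2 new (Z2, Z12) at install cost 19 (ratio 2/19).
Greedy total install cost: 6 + 9 + 19 = 34. (The true optimum is 30, so greedy overshoots here.)

34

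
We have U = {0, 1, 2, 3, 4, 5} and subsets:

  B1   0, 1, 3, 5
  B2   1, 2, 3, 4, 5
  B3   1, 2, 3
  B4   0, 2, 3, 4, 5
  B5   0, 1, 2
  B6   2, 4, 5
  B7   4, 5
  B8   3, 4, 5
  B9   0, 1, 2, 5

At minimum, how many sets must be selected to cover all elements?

B1, B2 together cover {0, 1, 2, 3, 4, 5} — every element.
No single set contains all 6 elements, so 2 is optimal.

2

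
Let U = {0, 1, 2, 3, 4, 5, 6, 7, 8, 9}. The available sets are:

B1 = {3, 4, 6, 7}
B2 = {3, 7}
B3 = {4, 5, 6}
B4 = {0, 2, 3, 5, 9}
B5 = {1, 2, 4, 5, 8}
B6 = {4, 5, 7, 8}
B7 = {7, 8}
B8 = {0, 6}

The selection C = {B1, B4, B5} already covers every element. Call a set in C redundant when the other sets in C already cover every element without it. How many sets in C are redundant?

Drop B1: 6, 7 uncovered — not redundant.
Drop B4: 0, 9 uncovered — not redundant.
Drop B5: 1, 8 uncovered — not redundant.
None of the sets in C is redundant.

0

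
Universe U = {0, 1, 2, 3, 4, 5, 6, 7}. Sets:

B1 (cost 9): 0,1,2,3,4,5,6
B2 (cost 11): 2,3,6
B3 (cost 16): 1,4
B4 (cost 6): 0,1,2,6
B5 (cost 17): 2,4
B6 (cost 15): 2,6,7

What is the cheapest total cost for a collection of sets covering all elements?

B1, B6 cover every element at cost 9 + 15 = 24.
Any cover uses at least 2 sets; among all covering selections none totals below 24.

24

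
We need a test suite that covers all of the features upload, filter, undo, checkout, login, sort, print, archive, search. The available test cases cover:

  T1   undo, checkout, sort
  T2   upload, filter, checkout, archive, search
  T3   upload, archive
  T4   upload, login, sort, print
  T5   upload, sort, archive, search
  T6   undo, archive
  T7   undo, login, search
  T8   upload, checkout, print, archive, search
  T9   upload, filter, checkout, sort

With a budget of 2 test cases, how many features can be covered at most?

Choosing T2, T4 covers {upload, filter, checkout, login, sort, print, archive, search} — 8 features.
No choice of 2 test cases does better; here undo is left uncovered.

8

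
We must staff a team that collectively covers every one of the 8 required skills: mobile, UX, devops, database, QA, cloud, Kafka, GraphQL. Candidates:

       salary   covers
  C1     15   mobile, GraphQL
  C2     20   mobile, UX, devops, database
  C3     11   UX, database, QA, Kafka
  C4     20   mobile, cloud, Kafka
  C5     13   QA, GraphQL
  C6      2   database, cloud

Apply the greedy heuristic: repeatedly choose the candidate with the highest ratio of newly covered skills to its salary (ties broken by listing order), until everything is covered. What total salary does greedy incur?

Pick 1: C6 adds 2 new (database, cloud) at salary 2 (ratio 2/2).
Pick 2: C3 adds 3 new (UX, QA, Kafka) at salary 11 (ratio 3/11).
Pick 3: C1 adds 2 new (mobile, GraphQL) at salary 15 (ratio 2/15).
Pick 4: C2 adds 1 new (devops) at salary 20 (ratio 1/20).
Greedy total salary: 2 + 11 + 15 + 20 = 48. (The true optimum is 46, so greedy overshoots here.)

48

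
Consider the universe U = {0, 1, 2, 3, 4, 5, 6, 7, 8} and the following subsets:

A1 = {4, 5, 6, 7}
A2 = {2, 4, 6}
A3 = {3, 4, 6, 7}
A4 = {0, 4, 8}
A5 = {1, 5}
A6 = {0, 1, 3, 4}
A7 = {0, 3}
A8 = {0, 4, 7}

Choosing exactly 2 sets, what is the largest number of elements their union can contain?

Choosing A1, A6 covers {0, 1, 3, 4, 5, 6, 7} — 7 elements.
No choice of 2 sets does better; here 2, 8 are left uncovered.

7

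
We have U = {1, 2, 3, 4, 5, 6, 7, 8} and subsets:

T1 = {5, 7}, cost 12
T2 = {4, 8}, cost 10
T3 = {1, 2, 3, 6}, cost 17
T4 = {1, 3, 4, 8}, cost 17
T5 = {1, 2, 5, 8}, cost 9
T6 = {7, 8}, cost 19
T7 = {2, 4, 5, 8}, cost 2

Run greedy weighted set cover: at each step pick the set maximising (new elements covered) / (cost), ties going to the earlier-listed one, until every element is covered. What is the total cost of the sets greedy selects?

31

Pick 1: T7 adds 4 new (2, 4, 5, 8) at cost 2 (ratio 4/2).
Pick 2: T3 adds 3 new (1, 3, 6) at cost 17 (ratio 3/17).
Pick 3: T1 adds 1 new (7) at cost 12 (ratio 1/12).
Greedy total cost: 2 + 17 + 12 = 31.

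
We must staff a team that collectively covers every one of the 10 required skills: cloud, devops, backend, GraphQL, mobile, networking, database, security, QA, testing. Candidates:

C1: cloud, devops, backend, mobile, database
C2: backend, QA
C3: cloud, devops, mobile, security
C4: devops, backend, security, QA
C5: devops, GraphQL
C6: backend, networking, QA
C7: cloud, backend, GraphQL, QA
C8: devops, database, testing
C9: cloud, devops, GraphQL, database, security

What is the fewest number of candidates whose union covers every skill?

4

C1, C6, C8, C9 together cover {cloud, devops, backend, GraphQL, mobile, networking, database, security, QA, testing} — every skill.
No 3 of the 9 candidates cover everything (all 84 triples fall short), so 4 is minimum.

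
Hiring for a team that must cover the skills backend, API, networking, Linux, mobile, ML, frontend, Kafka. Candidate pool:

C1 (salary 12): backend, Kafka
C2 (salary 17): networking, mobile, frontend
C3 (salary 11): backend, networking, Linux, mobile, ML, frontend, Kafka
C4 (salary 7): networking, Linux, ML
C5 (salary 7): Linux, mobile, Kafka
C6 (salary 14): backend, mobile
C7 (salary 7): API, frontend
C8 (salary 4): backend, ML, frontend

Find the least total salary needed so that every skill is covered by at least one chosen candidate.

C3, C7 cover every skill at salary 11 + 7 = 18.
Any cover uses at least 2 candidates; among all covering selections none totals below 18.
Greedy by coverage-per-salary would pick C8, C5, C4, C7 for 25 — worse than the optimum 18.

18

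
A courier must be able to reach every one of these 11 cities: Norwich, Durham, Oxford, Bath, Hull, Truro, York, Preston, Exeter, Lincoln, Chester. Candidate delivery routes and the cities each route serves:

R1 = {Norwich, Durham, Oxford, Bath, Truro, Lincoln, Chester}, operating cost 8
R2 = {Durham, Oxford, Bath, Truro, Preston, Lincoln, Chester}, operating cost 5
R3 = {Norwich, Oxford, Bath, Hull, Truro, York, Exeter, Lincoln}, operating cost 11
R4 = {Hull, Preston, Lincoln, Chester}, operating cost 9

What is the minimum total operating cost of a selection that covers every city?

16

R2, R3 cover every city at operating cost 5 + 11 = 16.
Any cover uses at least 2 routes; among all covering selections none totals below 16.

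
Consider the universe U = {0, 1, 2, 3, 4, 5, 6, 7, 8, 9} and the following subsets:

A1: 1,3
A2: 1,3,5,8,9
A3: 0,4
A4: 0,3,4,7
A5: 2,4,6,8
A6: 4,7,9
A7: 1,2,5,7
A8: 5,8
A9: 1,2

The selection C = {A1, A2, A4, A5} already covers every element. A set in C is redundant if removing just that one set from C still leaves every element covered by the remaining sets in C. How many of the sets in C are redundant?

1

Drop A1: the rest still cover every element — redundant.
Drop A2: 5, 9 uncovered — not redundant.
Drop A4: 0, 7 uncovered — not redundant.
Drop A5: 2, 6 uncovered — not redundant.
1 redundant: A1.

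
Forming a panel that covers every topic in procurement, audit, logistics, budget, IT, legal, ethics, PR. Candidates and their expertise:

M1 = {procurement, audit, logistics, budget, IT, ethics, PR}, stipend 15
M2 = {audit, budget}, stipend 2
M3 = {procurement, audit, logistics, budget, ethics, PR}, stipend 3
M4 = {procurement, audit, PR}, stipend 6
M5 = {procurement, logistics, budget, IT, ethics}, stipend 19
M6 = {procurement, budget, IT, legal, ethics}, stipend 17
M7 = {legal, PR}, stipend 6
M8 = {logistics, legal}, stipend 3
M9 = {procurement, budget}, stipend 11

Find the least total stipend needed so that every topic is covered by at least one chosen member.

M1, M8 cover every topic at stipend 15 + 3 = 18.
Any cover uses at least 2 members; among all covering selections none totals below 18.
Greedy by coverage-per-stipend would pick M3, M8, M1 for 21 — worse than the optimum 18.

18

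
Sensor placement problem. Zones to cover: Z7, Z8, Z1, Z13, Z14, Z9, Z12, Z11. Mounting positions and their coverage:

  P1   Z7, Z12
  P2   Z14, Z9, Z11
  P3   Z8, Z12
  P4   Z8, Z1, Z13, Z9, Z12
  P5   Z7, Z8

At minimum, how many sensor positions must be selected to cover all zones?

P1, P2, P4 together cover {Z7, Z8, Z1, Z13, Z14, Z9, Z12, Z11} — every zone.
No 2 of the 5 sensor positions cover everything (all 10 pairs fall short), so 3 is minimum.

3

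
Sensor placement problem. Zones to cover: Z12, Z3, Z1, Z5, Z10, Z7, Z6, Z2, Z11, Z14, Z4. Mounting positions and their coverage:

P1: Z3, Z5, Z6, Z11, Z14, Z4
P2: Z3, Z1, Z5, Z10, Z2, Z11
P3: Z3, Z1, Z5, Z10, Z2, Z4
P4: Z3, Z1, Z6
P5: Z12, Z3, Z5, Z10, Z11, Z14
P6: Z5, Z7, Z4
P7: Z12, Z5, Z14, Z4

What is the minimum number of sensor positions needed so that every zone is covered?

4

P1, P2, P5, P6 together cover {Z12, Z3, Z1, Z5, Z10, Z7, Z6, Z2, Z11, Z14, Z4} — every zone.
No 3 of the 7 sensor positions cover everything (all 35 triples fall short), so 4 is minimum.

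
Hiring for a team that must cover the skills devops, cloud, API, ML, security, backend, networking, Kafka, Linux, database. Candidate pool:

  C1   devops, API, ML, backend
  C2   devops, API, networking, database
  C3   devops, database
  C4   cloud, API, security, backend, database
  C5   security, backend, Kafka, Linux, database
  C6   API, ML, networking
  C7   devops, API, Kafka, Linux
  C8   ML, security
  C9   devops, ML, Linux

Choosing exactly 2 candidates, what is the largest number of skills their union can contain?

Choosing C1, C5 covers {devops, API, ML, security, backend, Kafka, Linux, database} — 8 skills.
No choice of 2 candidates does better; here cloud, networking are left uncovered.

8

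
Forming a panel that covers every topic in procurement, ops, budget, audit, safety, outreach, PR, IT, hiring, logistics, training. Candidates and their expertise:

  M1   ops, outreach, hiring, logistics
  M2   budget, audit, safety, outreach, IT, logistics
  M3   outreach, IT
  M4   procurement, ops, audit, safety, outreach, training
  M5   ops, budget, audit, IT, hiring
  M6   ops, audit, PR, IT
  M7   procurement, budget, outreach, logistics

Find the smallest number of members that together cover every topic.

M1, M2, M4, M6 together cover {procurement, ops, budget, audit, safety, outreach, PR, IT, hiring, logistics, training} — every topic.
No 3 of the 7 members cover everything (all 35 triples fall short), so 4 is minimum.

4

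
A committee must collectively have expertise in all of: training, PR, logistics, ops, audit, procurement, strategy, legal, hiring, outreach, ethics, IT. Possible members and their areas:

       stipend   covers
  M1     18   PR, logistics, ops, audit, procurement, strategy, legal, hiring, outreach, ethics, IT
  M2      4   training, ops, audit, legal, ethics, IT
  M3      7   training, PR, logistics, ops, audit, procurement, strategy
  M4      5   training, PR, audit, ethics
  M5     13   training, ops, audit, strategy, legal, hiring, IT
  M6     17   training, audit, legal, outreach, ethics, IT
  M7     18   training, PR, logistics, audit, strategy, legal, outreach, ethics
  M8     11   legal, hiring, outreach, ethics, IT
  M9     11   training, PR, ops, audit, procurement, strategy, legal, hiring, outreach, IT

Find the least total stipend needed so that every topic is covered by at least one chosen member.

18

M3, M8 cover every topic at stipend 7 + 11 = 18.
Any cover uses at least 2 members; among all covering selections none totals below 18.
Greedy by coverage-per-stipend would pick M2, M3, M8 for 22 — worse than the optimum 18.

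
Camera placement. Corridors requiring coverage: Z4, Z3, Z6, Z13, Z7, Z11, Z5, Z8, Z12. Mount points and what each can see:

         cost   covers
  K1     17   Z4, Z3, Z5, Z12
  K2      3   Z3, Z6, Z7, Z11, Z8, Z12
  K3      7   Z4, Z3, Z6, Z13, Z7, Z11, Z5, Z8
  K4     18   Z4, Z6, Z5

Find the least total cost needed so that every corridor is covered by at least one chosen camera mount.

K2, K3 cover every corridor at cost 3 + 7 = 10.
Any cover uses at least 2 camera mounts; among all covering selections none totals below 10.

10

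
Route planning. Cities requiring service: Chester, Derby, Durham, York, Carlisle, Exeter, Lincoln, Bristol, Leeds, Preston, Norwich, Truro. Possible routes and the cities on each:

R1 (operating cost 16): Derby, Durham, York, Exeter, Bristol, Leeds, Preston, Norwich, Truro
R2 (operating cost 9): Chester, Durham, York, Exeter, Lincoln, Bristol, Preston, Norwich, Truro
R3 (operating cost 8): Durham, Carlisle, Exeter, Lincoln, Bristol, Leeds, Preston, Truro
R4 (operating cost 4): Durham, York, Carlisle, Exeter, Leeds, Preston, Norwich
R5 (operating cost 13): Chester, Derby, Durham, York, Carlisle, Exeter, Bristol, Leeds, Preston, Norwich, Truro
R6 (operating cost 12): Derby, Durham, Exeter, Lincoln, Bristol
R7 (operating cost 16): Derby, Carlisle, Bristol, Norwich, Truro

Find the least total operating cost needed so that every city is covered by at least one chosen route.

R3, R5 cover every city at operating cost 8 + 13 = 21.
Any cover uses at least 2 routes; among all covering selections none totals below 21.
Greedy by coverage-per-operating cost would pick R4, R2, R6 for 25 — worse than the optimum 21.

21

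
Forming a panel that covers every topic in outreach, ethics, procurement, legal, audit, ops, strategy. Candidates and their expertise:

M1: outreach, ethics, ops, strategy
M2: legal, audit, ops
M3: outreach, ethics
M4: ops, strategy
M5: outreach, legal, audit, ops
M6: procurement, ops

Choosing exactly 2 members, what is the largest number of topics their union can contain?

Choosing M1, M2 covers {outreach, ethics, legal, audit, ops, strategy} — 6 topics.
No choice of 2 members does better; here procurement is left uncovered.

6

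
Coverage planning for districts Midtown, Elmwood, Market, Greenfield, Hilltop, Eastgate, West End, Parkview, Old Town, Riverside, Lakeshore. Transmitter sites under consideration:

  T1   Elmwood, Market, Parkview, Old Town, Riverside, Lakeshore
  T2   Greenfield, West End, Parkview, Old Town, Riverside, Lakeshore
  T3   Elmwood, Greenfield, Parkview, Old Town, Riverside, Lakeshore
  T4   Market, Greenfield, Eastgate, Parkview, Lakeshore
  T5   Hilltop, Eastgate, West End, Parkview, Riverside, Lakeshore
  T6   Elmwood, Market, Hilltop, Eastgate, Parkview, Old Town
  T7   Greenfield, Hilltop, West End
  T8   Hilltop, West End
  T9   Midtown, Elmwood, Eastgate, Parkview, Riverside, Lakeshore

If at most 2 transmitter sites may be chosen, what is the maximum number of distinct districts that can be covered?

Choosing T2, T6 covers {Elmwood, Market, Greenfield, Hilltop, Eastgate, West End, Parkview, Old Town, Riverside, Lakeshore} — 10 districts.
No choice of 2 transmitter sites does better; here Midtown is left uncovered.

10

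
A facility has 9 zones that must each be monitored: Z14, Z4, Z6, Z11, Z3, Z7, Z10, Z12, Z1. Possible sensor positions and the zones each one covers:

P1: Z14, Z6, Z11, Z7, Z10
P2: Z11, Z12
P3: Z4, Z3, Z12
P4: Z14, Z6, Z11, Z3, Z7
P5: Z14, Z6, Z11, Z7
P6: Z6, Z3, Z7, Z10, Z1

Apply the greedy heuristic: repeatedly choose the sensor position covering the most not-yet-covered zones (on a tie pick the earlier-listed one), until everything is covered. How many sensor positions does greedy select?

3

Pick 1: P1 covers 5 new zones (Z14, Z6, Z11, Z7, Z10).
Pick 2: P3 covers 3 new zones (Z4, Z3, Z12).
Pick 3: P6 covers 1 new zones (Z1).
Greedy uses 3 sensor positions.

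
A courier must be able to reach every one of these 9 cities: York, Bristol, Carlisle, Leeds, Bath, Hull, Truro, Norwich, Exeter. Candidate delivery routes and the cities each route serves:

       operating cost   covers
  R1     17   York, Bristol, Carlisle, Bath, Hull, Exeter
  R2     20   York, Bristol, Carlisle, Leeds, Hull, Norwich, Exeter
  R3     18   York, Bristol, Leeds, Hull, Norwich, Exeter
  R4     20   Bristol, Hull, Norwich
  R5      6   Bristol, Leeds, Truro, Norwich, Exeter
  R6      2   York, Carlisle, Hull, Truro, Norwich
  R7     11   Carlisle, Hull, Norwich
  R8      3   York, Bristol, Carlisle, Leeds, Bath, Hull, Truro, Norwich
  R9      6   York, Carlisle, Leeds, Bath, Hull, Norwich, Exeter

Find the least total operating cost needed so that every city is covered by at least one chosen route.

R5, R8 cover every city at operating cost 6 + 3 = 9.
Any cover uses at least 2 routes; among all covering selections none totals below 9.

9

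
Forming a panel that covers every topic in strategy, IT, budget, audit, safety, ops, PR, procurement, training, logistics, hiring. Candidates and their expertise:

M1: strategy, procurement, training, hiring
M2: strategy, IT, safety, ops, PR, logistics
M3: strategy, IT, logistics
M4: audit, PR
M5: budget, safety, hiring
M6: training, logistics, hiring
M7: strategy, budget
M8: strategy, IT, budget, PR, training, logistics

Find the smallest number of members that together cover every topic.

4

M1, M2, M4, M5 together cover {strategy, IT, budget, audit, safety, ops, PR, procurement, training, logistics, hiring} — every topic.
No 3 of the 8 members cover everything (all 56 triples fall short), so 4 is minimum.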